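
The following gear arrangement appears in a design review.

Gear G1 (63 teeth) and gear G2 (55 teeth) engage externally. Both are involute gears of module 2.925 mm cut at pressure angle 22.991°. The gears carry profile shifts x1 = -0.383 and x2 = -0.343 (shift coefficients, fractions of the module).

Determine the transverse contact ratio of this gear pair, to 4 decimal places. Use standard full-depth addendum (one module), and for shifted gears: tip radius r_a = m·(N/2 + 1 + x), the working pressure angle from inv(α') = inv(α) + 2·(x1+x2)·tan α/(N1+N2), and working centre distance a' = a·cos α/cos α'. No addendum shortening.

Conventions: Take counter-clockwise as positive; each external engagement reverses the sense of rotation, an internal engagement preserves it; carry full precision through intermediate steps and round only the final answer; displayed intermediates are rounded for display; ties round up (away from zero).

class = single-mesh tooth geometry [involute pair 63T × 55T, m = 2.925]
base radii: r_b1 = 84.818670, r_b2 = 74.048045
tip radii: r_a1 = 93.942225, r_a2 = 82.359225
inv(α') = inv(22.991°) + 2·(-0.383-0.343)·tan α/(63+55) = 0.01779988  ⇒  α' = 21.17531°
a' = a·cos α / cos α' = 172.5750·cos 22.991°/cos 21.17531° = 170.370184
action lengths: √(r_a1²−r_b1²) = 40.384835, √(r_a2²−r_b2²) = 36.054527
base pitch p_b = π·m·cos α = 8.459229
CR = (40.384835 + 36.054527 − 170.370184·sin 21.17531°)/8.459229 = 1.761127
contact ratio ≈ 1.7611

1.7611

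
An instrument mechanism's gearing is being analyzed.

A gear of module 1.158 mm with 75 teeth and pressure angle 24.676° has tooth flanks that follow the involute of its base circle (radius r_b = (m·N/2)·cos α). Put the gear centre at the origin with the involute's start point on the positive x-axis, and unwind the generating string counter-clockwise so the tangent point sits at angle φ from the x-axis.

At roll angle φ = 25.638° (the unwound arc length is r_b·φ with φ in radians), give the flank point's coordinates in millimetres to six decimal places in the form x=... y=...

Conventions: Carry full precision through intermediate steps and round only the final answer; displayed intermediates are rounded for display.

single-mesh involute tooth geometry (75T wheel at module 1.158)
pitch radius r_p = m·N/2 = 1.158·75/2 = 43.425000
base radius r_b = r_p·cos α = 43.425000·cos 24.676° = 39.459565
roll angle φ = 25.638° = 0.44746751 rad
x = r_b·(cos φ + φ·sin φ) = 43.214446
y = r_b·(sin φ − φ·cos φ) = 1.155034

x=43.214446 y=1.155034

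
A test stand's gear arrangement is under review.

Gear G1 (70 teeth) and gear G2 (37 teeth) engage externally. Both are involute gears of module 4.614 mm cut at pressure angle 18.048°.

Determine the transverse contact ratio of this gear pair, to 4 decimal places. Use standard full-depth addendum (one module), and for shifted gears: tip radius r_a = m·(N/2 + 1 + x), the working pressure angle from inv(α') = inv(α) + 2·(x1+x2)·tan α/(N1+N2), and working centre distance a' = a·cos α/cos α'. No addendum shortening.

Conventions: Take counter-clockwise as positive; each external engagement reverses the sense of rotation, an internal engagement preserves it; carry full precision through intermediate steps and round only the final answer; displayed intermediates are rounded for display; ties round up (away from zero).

topology: single-mesh involute geometry — m = 4.614, 70T/37T pair
base radii: r_b1 = 153.544256, r_b2 = 81.159107
tip radii: r_a1 = 166.104000, r_a2 = 89.973000
no profile shift: α' = α, a' = a
action lengths: √(r_a1²−r_b1²) = 63.361662, √(r_a2²−r_b2²) = 38.837355
base pitch p_b = π·m·cos α = 13.782100
CR = (63.361662 + 38.837355 − 246.849000·sin 18.04800°)/13.782100 = 1.866321
contact ratio ≈ 1.8663

1.8663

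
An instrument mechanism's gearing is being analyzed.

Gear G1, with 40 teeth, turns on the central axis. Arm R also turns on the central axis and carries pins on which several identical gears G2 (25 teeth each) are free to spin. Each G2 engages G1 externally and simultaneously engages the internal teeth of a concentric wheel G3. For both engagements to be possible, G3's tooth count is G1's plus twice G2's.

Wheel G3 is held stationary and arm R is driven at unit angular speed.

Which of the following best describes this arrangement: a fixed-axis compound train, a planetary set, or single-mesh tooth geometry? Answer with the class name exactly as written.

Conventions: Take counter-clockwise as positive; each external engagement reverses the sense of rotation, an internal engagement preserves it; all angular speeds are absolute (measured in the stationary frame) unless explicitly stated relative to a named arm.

planetary set

planetary set (40T centre, 25T on arm, 90T internal) — Willis relation
classification: planetary set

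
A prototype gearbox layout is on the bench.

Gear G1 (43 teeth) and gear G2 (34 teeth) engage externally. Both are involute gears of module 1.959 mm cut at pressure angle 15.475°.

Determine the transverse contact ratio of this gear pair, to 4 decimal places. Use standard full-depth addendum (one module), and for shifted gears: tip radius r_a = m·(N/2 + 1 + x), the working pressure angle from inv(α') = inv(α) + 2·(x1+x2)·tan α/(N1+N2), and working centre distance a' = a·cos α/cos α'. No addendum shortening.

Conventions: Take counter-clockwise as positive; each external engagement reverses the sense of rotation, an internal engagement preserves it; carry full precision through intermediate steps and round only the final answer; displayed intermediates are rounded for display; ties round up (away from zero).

1.9659

topology: single-mesh involute geometry — m = 1.959, 43T/34T pair
base radii: r_b1 = 40.591577, r_b2 = 32.095665
tip radii: r_a1 = 44.077500, r_a2 = 35.262000
no profile shift: α' = α, a' = a
action lengths: √(r_a1²−r_b1²) = 17.179928, √(r_a2²−r_b2²) = 14.604004
base pitch p_b = π·m·cos α = 5.931265
CR = (17.179928 + 14.604004 − 75.421500·sin 15.47500°)/5.931265 = 1.965875
contact ratio ≈ 1.9659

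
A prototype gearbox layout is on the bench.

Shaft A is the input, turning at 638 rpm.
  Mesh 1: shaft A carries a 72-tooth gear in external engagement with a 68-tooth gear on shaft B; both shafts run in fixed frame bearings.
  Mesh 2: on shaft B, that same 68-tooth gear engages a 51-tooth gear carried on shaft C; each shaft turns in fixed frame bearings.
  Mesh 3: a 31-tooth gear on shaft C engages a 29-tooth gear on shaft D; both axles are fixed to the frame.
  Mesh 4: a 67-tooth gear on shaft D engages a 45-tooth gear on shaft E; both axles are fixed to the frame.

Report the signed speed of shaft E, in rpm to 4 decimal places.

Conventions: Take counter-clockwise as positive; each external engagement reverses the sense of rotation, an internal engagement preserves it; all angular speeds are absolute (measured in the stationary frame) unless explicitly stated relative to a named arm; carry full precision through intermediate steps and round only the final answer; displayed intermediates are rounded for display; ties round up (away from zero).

+1433.5373 rpm

recognized (5 fixed axles, 4 meshes): fixed-axis compound train
mesh 1 [72T→68T]: ω = 638.0000×72/68 = 675.5294 rpm, sense flips to −
mesh 2 [68T→51T]: ω = 675.5294×68/51 = 900.7059 rpm, sense flips to +
mesh 3 [31T→29T]: ω = 900.7059×31/29 = 962.8235 rpm, sense flips to −
mesh 4 [67T→45T]: ω = 962.8235×67/45 = 1433.5373 rpm, sense flips to +
signed output speed = +1433.5373 rpm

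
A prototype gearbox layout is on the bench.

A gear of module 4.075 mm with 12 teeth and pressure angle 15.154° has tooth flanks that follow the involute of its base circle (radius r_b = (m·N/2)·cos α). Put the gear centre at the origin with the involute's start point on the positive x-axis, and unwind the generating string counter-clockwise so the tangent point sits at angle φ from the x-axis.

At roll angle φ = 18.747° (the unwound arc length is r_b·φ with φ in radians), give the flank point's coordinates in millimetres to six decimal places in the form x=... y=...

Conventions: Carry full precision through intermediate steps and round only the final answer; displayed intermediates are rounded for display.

class = single-mesh tooth geometry [base-circle involute, m = 4.075, 12T]
pitch radius r_p = m·N/2 = 4.075·12/2 = 24.450000
base radius r_b = r_p·cos α = 24.450000·cos 15.154° = 23.599792
roll angle φ = 18.747° = 0.32719687 rad
x = r_b·(cos φ + φ·sin φ) = 24.829453
y = r_b·(sin φ − φ·cos φ) = 0.272620

x=24.829453 y=0.272620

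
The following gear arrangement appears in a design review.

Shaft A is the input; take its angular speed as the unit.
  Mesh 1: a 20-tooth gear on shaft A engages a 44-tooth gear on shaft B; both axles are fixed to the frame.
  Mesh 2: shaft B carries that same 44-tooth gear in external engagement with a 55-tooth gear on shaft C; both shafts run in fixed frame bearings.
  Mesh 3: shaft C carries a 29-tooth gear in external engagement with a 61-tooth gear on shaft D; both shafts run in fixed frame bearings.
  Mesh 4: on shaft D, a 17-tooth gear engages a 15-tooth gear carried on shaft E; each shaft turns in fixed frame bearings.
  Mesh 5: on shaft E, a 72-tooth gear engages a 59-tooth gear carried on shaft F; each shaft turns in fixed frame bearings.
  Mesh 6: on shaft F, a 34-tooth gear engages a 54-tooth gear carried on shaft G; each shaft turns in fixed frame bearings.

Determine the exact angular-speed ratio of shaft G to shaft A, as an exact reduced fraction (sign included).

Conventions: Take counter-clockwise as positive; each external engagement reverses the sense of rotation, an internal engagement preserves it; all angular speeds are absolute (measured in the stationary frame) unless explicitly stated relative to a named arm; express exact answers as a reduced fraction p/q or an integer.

class = fixed-axis compound train [6 meshes; 6 ratios multiply, 6 sense flips]
mesh 1 [20T→44T]: running ratio 5/11, sense −
mesh 2 [44T→55T]: running ratio 4/11, sense +
mesh 3 [29T→61T]: running ratio 116/671, sense −
mesh 4 [17T→15T]: running ratio 1972/10065, sense +
mesh 5 [72T→59T]: running ratio 47328/197945, sense −
mesh 6 [34T→54T]: running ratio 268192/1781505, sense +
ω_out/ω_in = 268192/1781505

268192/1781505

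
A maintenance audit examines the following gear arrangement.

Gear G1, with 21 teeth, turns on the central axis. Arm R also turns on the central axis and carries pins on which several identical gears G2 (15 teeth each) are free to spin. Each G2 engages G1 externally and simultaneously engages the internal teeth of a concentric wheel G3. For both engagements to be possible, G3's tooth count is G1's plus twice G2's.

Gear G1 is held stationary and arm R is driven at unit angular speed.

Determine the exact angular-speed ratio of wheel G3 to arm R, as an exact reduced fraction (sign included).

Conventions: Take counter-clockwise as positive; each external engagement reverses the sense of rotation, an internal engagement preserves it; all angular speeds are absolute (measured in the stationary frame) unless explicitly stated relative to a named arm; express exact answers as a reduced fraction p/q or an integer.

24/17

planetary set (21T centre, 15T on arm, 51T internal) — Willis relation
ring teeth: 21 + 2·15 = 51
21(ω_sun−ω_arm) = −51(ω_ring−ω_arm),  ω_sun = 0, ω_arm = 1
ω_ring = 1 − (21/51)(0−1) = 24/17
ω_out/ω_in = 24/17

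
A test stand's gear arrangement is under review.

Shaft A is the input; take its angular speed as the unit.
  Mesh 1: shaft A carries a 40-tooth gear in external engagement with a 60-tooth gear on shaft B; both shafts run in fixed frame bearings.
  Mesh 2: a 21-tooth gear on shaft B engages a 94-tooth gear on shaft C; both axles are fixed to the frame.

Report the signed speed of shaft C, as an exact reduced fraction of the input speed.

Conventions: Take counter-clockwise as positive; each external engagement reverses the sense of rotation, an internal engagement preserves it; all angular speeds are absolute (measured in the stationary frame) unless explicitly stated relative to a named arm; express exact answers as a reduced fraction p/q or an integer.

7/47

2-mesh fixed-axis compound train (all bearings frame-fixed)
mesh 1 [40T→60T]: |ω|/ω_in = 1×40/60 = 2/3, sense flips to −
mesh 2 [21T→94T]: |ω|/ω_in = (2/3)×21/94 = 7/47, sense flips to +
signed output speed (× input speed) = 7/47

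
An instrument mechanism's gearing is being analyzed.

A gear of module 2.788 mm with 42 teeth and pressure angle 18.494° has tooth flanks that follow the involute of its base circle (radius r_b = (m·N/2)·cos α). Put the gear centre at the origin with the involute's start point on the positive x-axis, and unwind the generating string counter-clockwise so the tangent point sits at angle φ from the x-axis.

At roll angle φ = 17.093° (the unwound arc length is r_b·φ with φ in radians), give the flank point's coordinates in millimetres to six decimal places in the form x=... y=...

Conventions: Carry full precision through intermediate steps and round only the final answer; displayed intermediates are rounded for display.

x=57.940537 y=0.487057

class = single-mesh tooth geometry [base-circle involute, m = 2.788, 42T]
pitch radius r_p = m·N/2 = 2.788·42/2 = 58.548000
base radius r_b = r_p·cos α = 58.548000·cos 18.494° = 55.524398
roll angle φ = 17.093° = 0.29832913 rad
x = r_b·(cos φ + φ·sin φ) = 57.940537
y = r_b·(sin φ − φ·cos φ) = 0.487057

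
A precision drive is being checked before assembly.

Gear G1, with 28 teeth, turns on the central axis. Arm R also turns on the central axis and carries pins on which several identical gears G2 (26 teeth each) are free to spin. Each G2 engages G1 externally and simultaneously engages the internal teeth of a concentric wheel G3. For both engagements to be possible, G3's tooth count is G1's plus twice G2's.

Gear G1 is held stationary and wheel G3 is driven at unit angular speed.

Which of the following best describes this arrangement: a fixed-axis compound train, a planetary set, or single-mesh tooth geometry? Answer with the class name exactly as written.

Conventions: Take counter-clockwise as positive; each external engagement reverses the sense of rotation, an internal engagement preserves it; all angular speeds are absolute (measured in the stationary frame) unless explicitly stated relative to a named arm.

planetary set

planetary set (28T centre, 26T on arm, 80T internal) — Willis relation
classification: planetary set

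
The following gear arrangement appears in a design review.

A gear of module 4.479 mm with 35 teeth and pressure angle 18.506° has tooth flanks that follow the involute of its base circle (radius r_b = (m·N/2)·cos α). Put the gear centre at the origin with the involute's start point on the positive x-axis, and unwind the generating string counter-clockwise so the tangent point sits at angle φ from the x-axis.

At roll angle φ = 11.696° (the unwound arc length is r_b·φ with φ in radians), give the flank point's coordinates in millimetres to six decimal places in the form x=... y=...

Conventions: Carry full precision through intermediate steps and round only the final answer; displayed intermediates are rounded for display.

recognized (one wheel, involute flank): single-mesh tooth geometry, m = 4.479, N = 35
pitch radius r_p = m·N/2 = 4.479·35/2 = 78.382500
base radius r_b = r_p·cos α = 78.382500·cos 18.506° = 74.329374
roll angle φ = 11.696° = 0.20413371 rad
x = r_b·(cos φ + φ·sin φ) = 75.861952
y = r_b·(sin φ − φ·cos φ) = 0.209881

x=75.861952 y=0.209881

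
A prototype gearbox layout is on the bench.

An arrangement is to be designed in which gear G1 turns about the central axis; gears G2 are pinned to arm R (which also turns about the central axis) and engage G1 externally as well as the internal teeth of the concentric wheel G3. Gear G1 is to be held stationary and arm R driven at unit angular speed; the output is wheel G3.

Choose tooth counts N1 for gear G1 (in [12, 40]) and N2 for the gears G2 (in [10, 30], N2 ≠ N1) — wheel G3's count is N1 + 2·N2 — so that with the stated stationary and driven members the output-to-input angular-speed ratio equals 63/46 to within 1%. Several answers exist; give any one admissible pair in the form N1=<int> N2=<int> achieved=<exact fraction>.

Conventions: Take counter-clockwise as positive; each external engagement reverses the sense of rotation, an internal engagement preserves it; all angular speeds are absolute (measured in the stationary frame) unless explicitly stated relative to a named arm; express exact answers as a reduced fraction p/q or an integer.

topology: planetary set — design target 63/46, arm = carrier (Willis)
Willis with ω_sun = 0: ω_ring/ω_arm = (N1+N3)/N3; set equal to 63/46  ⇒  N3/N1 = 1/(63/46 − 1) = 46/17
N3 = N1 + 2·N2  ⇒  N2/N1 = (N3/N1 − 1)/2 = (46/17 − 1)/2 = 29/34
smallest multiple with N1 ≥ 12 and N2 ≥ 10: k = 1  ⇒  N1 = 1·34 = 34, N2 = 1·29 = 29 (N1 ≤ 40, N2 ≤ 30, N2 ≠ N1 ✓), N3 = 34 + 2·29 = 92
check: (N1+N3)/N3 with N1 = 34, N3 = 92 gives 63/46; |achieved − target| = 0 ≤ 63/4600 ✓

N1=34 N2=29 achieved=63/46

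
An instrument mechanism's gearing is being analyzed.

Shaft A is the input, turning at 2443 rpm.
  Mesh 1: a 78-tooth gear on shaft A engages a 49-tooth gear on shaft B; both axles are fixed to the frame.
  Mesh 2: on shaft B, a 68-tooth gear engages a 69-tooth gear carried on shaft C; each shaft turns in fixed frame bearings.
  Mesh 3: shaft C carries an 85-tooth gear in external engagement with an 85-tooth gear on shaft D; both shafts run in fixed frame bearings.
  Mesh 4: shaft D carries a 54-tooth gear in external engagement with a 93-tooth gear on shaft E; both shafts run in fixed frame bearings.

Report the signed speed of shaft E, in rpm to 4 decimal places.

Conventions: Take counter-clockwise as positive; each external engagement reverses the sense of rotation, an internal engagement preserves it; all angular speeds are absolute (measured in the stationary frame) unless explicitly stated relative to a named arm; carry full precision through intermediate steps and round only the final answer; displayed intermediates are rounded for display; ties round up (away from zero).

recognized (5 fixed axles, 4 meshes): fixed-axis compound train
mesh 1 [78T→49T]: ω = 2443.0000×78/49 = 3888.8571 rpm, sense flips to −
mesh 2 [68T→69T]: ω = 3888.8571×68/69 = 3832.4969 rpm, sense flips to +
mesh 3 [85T→85T]: ω = 3832.4969×85/85 = 3832.4969 rpm, sense flips to −
mesh 4 [54T→93T]: ω = 3832.4969×54/93 = 2225.3208 rpm, sense flips to +
signed output speed = +2225.3208 rpm

+2225.3208 rpm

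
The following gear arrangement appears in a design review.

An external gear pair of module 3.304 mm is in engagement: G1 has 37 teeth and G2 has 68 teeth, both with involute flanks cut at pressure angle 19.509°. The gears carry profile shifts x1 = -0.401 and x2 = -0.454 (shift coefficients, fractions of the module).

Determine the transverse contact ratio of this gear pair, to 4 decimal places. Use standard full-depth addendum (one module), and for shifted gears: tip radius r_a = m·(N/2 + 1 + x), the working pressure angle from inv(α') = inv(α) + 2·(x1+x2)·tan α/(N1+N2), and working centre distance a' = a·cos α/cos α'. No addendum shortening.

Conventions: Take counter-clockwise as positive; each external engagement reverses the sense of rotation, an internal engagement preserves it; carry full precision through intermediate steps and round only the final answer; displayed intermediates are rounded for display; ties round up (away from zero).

class = single-mesh tooth geometry [involute pair 37T × 68T, m = 3.304]
base radii: r_b1 = 57.614813, r_b2 = 105.886683
tip radii: r_a1 = 63.103096, r_a2 = 114.139984
inv(α') = inv(19.509°) + 2·(-0.401-0.454)·tan α/(37+68) = 0.00802912  ⇒  α' = 16.36494°
a' = a·cos α / cos α' = 173.4600·cos 19.509°/cos 16.36494° = 170.405196
action lengths: √(r_a1²−r_b1²) = 25.739737, √(r_a2²−r_b2²) = 42.613922
base pitch p_b = π·m·cos α = 9.783907
CR = (25.739737 + 42.613922 − 170.405196·sin 16.36494°)/9.783907 = 2.079052
contact ratio ≈ 2.0791

2.0791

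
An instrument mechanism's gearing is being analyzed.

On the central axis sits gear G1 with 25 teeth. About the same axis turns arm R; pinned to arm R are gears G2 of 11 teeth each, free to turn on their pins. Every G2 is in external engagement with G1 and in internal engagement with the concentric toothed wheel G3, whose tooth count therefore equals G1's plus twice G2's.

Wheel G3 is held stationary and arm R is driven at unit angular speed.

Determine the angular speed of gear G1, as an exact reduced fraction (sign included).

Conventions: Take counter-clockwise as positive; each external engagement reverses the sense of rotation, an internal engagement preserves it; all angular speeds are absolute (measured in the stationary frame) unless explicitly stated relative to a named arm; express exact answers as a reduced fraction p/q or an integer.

72/25

class = planetary set [G3 = 25+2·11 = 47; Willis about the carrier]
ring teeth: 25 + 2·11 = 47
25(ω_sun−ω_arm) = −47(ω_ring−ω_arm),  ω_ring = 0, ω_arm = 1
ω_sun = 1 − (47/25)(0−1) = 72/25
exact speed ratio = 72/25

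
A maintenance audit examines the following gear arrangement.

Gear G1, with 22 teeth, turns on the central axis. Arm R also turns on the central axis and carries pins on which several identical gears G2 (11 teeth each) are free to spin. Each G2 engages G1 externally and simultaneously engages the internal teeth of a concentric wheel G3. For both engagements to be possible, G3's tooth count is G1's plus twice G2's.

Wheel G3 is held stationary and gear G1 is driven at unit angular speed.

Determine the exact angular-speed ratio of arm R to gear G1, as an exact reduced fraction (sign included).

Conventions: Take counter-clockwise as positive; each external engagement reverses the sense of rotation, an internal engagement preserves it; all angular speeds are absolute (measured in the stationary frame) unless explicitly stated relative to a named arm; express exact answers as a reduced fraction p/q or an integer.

planetary set (22T centre, 11T on arm, 44T internal) — Willis relation
ring teeth: 22 + 2·11 = 44
22(ω_sun−ω_arm) = −44(ω_ring−ω_arm),  ω_ring = 0, ω_sun = 1
22(1−ω_arm) = −44(0−ω_arm)  ⇒  66·ω_arm = 22  ⇒  ω_arm = 1/3
ω_out/ω_in = 1/3

1/3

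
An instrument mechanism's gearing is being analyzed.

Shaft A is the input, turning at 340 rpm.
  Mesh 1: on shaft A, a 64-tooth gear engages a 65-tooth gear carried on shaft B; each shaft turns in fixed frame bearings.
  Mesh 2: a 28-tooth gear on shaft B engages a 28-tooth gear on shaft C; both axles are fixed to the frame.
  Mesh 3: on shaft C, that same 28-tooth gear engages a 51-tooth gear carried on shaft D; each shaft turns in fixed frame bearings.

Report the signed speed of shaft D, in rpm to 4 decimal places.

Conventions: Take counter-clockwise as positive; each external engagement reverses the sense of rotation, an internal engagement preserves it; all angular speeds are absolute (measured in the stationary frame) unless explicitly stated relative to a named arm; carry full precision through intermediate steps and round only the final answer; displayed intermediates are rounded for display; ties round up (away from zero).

-183.7949 rpm

3-mesh fixed-axis compound train (all bearings frame-fixed)
mesh 1 [64T→65T]: ω = 340.0000×64/65 = 334.7692 rpm, sense flips to −
mesh 2 [28T→28T]: ω = 334.7692×28/28 = 334.7692 rpm, sense flips to +
mesh 3 [28T→51T]: ω = 334.7692×28/51 = 183.7949 rpm, sense flips to −
signed output speed = -183.7949 rpm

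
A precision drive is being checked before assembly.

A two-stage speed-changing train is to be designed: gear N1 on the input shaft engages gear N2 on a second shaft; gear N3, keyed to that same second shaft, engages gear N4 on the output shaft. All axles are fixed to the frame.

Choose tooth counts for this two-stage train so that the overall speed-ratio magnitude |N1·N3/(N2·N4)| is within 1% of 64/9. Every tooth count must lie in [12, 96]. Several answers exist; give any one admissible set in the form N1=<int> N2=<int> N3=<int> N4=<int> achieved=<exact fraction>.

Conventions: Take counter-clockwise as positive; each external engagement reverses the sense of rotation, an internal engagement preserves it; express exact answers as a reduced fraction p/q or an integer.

design class (target 64/9): fixed-axis compound train
target = 64/9 in lowest terms: an exact hit needs N1·N3 = k·64 and N2·N4 = k·9 for one integer k, every count in [12, 96]; additionally prefer no 1:1 stage (N1 ≠ N2, N3 ≠ N4)
k = 1…15: no 1:1-free in-range split of k·64 and k·9 into factor pairs; take k = 16
k = 16: N1·N3 = 1024 = 16·64, N2·N4 = 144 = 12·12
achieved = 16·64/(12·12) = 64/9; |achieved − target| = 0 ≤ 16/225 ✓

N1=16 N2=12 N3=64 N4=12 achieved=64/9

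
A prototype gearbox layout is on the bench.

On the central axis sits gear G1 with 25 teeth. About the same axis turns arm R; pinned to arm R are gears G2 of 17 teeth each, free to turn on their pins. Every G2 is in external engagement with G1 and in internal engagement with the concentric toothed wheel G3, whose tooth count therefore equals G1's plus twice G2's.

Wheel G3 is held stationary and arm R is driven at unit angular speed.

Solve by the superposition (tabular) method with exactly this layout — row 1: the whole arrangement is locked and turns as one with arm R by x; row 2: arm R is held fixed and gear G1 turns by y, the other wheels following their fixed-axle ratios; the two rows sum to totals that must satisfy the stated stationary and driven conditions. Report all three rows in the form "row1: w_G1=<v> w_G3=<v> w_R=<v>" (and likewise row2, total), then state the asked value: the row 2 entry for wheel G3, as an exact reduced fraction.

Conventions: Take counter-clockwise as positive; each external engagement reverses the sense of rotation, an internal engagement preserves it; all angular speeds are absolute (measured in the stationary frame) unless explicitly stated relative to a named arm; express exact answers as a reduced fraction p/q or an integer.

row1: w_G1=1 w_G3=1 w_R=1
row2: w_G1=59/25 w_G3=-1 w_R=0
total: w_G1=84/25 w_G3=0 w_R=1
asked value: -1

planetary set (25T centre, 17T on arm, 59T internal) — Willis relation
row 1 — lock + rotate with arm: ω_sun = ω_ring = ω_arm = x
row 2 (arm held, sun turns y): ω_ring = −(25/59)·y, ω_arm = 0
boundary: total ω_ring = x − (25/59)·y = 0 and total ω_arm = x = 1  ⇒  y = 59/25, x = 1
row 2 ring = −(25/59)·59/25 = -1
totals (row 1 + row 2): sun 1 + 59/25 = 84/25, ring 1 + (-1) = 0, arm 1 + 0 = 1
asked cell (row2, ring) = -1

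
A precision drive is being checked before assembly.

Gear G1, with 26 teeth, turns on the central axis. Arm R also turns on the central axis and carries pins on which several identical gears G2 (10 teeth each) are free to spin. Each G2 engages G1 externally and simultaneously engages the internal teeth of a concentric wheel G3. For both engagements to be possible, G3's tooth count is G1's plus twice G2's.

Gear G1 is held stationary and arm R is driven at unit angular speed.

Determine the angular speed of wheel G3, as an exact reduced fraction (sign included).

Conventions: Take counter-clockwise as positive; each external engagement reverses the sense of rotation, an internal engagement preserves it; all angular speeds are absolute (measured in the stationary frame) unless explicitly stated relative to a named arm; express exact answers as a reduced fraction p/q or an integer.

36/23

planetary set (26T centre, 10T on arm, 46T internal) — Willis relation
ring teeth: 26 + 2·10 = 46
26(ω_sun−ω_arm) = −46(ω_ring−ω_arm),  ω_sun = 0, ω_arm = 1
ω_ring = 1 − (26/46)(0−1) = 36/23
exact speed ratio = 36/23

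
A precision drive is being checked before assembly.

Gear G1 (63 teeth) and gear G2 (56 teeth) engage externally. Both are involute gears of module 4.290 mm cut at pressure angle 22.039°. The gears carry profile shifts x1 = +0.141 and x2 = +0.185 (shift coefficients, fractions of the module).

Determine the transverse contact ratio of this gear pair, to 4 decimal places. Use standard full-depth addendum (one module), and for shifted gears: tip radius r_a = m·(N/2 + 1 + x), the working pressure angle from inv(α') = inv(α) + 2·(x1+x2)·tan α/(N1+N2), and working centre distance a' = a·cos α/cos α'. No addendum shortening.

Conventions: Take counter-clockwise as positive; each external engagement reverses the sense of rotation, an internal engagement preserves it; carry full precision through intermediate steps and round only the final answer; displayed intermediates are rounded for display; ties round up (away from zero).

1.6382

recognized (one external pair, fixed centres): single-mesh tooth geometry, m = 4.290, N1 = 63, N2 = 56
base radii: r_b1 = 125.260504, r_b2 = 111.342670
tip radii: r_a1 = 140.029890, r_a2 = 125.203650
inv(α') = inv(22.039°) + 2·(+0.141+0.185)·tan α/(63+56) = 0.02238312  ⇒  α' = 22.78601°
a' = a·cos α / cos α' = 255.2550·cos 22.039°/cos 22.78601° = 256.631261
action lengths: √(r_a1²−r_b1²) = 62.595338, √(r_a2²−r_b2²) = 57.260491
base pitch p_b = π·m·cos α = 12.492618
CR = (62.595338 + 57.260491 − 256.631261·sin 22.78601°)/12.492618 = 1.638165
contact ratio ≈ 1.6382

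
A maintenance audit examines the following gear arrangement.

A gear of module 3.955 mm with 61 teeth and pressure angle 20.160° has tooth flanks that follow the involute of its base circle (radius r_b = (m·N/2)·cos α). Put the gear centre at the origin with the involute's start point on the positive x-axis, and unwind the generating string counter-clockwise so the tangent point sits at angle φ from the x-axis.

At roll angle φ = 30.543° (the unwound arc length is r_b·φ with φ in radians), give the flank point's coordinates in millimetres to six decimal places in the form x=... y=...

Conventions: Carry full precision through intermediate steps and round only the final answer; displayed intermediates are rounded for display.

single-mesh involute tooth geometry (61T wheel at module 3.955)
pitch radius r_p = m·N/2 = 3.955·61/2 = 120.627500
base radius r_b = r_p·cos α = 120.627500·cos 20.160° = 113.237118
roll angle φ = 30.543° = 0.53307591 rad
x = r_b·(cos φ + φ·sin φ) = 128.201305
y = r_b·(sin φ − φ·cos φ) = 5.557032

x=128.201305 y=5.557032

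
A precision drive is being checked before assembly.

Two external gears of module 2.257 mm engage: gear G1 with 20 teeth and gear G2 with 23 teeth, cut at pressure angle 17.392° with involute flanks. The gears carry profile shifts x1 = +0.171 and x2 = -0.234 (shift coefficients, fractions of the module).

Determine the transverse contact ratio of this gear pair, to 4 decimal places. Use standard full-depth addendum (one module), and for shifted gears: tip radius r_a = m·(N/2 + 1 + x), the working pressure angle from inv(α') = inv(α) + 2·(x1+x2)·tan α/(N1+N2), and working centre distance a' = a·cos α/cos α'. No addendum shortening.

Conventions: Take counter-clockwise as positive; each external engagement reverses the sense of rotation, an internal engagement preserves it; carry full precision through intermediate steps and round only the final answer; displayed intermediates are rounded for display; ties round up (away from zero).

1.6936

class = single-mesh tooth geometry [involute pair 20T × 23T, m = 2.257]
base radii: r_b1 = 21.538146, r_b2 = 24.768868
tip radii: r_a1 = 25.212947, r_a2 = 27.684362
inv(α') = inv(17.392°) + 2·(+0.171-0.234)·tan α/(20+23) = 0.00876218  ⇒  α' = 16.83743°
a' = a·cos α / cos α' = 48.5255·cos 17.392°/cos 16.83743° = 48.381089
action lengths: √(r_a1²−r_b1²) = 13.107286, √(r_a2²−r_b2²) = 12.366368
base pitch p_b = π·m·cos α = 6.766408
CR = (13.107286 + 12.366368 − 48.381089·sin 16.83743°)/6.766408 = 1.693620
contact ratio ≈ 1.6936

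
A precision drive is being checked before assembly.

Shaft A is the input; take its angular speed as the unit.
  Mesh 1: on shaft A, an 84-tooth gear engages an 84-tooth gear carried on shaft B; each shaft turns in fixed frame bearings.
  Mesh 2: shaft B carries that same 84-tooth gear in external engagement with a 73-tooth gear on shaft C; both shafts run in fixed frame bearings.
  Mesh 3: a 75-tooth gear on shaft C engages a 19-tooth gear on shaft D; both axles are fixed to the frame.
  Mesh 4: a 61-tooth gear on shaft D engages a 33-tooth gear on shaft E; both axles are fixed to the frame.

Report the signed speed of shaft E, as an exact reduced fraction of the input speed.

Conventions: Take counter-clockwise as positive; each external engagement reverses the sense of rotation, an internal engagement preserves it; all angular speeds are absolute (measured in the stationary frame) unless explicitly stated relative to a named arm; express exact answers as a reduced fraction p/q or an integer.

4-mesh fixed-axis compound train (all bearings frame-fixed)
mesh 1 [84T→84T]: |ω|/ω_in = 1×84/84 = 1, sense flips to −
mesh 2 [84T→73T]: |ω|/ω_in = 1×84/73 = 84/73, sense flips to +
mesh 3 [75T→19T]: |ω|/ω_in = (84/73)×75/19 = 6300/1387, sense flips to −
mesh 4 [61T→33T]: |ω|/ω_in = (6300/1387)×61/33 = 128100/15257, sense flips to +
signed output speed (× input speed) = 128100/15257

128100/15257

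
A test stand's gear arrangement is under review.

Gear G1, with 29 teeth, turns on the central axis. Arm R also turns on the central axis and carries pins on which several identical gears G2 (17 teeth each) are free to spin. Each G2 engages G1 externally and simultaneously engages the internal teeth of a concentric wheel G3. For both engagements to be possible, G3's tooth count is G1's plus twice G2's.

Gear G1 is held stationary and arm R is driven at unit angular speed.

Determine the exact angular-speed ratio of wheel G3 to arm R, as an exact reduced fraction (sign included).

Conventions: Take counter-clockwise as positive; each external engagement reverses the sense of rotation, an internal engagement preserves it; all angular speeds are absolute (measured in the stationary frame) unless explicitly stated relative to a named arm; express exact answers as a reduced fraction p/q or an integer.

92/63

recognized (axles ride arm R): planetary set, 29/17/63 teeth
ring teeth: 29 + 2·17 = 63
29(ω_sun−ω_arm) = −63(ω_ring−ω_arm),  ω_sun = 0, ω_arm = 1
ω_ring = 1 − (29/63)(0−1) = 92/63
ω_out/ω_in = 92/63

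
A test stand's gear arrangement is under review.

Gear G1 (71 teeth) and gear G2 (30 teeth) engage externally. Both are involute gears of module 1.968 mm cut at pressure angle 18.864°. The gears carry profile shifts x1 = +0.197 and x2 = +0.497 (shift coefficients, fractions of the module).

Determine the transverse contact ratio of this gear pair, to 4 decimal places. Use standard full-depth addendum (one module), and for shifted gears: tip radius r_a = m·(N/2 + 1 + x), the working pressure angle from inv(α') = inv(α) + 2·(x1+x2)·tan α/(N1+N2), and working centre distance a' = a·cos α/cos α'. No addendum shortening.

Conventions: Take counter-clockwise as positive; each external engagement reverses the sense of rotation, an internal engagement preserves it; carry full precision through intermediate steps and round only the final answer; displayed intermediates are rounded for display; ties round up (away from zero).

1.6526

single-mesh involute tooth geometry (71T engaging 30T at module 1.968)
base radii: r_b1 = 66.111513, r_b2 = 27.934442
tip radii: r_a1 = 72.219696, r_a2 = 32.466096
inv(α') = inv(18.864°) + 2·(+0.197+0.497)·tan α/(71+30) = 0.01713129  ⇒  α' = 20.91658°
a' = a·cos α / cos α' = 99.3840·cos 18.864°/cos 20.91658° = 100.680692
action lengths: √(r_a1²−r_b1²) = 29.068063, √(r_a2²−r_b2²) = 16.544314
base pitch p_b = π·m·cos α = 5.850576
CR = (29.068063 + 16.544314 − 100.680692·sin 20.91658°)/5.850576 = 1.652578
contact ratio ≈ 1.6526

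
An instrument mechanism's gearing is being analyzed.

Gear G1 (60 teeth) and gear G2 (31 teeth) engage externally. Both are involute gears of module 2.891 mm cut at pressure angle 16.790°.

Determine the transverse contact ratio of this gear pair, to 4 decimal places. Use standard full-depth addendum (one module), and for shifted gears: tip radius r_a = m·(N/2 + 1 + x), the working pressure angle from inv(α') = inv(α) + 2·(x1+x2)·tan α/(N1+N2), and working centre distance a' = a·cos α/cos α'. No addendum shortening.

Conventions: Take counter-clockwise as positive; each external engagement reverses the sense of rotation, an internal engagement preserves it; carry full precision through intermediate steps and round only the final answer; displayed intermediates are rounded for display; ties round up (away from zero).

class = single-mesh tooth geometry [involute pair 60T × 31T, m = 2.891]
base radii: r_b1 = 83.032694, r_b2 = 42.900225
tip radii: r_a1 = 89.621000, r_a2 = 47.701500
no profile shift: α' = α, a' = a
action lengths: √(r_a1²−r_b1²) = 33.726775, √(r_a2²−r_b2²) = 20.856744
base pitch p_b = π·m·cos α = 8.695163
CR = (33.726775 + 20.856744 − 131.540500·sin 16.79000°)/8.695163 = 1.907510
contact ratio ≈ 1.9075

1.9075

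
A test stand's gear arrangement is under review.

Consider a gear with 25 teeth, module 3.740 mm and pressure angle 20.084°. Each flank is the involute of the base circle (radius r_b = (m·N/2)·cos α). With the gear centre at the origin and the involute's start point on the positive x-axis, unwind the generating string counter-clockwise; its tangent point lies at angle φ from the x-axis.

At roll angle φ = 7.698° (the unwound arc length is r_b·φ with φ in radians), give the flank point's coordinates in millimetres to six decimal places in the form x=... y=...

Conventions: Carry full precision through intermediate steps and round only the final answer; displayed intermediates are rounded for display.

x=44.301647 y=0.035432

topology: single-mesh involute geometry — m = 3.740, N = 25
pitch radius r_p = m·N/2 = 3.740·25/2 = 46.750000
base radius r_b = r_p·cos α = 46.750000·cos 20.084° = 43.907141
roll angle φ = 7.698° = 0.13435545 rad
x = r_b·(cos φ + φ·sin φ) = 44.301647
y = r_b·(sin φ − φ·cos φ) = 0.035432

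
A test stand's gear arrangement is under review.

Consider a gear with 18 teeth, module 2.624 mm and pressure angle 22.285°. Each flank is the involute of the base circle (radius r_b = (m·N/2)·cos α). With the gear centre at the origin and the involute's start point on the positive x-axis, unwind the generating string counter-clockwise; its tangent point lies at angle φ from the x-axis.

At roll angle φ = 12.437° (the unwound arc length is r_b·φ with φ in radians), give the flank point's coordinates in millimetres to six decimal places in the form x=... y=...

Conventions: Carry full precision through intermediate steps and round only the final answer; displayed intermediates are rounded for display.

x=22.360862 y=0.074149

single-mesh involute tooth geometry (18T wheel at module 2.624)
pitch radius r_p = m·N/2 = 2.624·18/2 = 23.616000
base radius r_b = r_p·cos α = 23.616000·cos 22.285° = 21.852098
roll angle φ = 12.437° = 0.21706660 rad
x = r_b·(cos φ + φ·sin φ) = 22.360862
y = r_b·(sin φ − φ·cos φ) = 0.074149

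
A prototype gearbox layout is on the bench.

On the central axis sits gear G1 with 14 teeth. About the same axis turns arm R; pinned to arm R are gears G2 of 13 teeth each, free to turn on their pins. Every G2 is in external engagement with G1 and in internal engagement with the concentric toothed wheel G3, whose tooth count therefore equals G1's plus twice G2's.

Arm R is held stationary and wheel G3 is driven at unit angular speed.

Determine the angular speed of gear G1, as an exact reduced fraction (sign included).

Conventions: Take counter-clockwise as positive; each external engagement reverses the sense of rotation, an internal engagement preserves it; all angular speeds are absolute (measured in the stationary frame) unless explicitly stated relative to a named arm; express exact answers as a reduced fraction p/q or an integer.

-20/7

class = planetary set [G3 = 14+2·13 = 40; Willis about the carrier]
ring teeth: 14 + 2·13 = 40
14(ω_sun−ω_arm) = −40(ω_ring−ω_arm),  ω_arm = 0, ω_ring = 1
ω_sun = 0 − (40/14)(1−0) = -20/7
exact speed ratio = -20/7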